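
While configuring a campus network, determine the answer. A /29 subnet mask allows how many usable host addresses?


Given: subnet mask /29
Host bits = 32 - 29 = 3
Total addresses = 2^3 = 8
Usable hosts = 8 - 2 (network + broadcast) = 6

6


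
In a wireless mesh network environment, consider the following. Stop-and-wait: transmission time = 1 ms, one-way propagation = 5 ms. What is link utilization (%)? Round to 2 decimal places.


Given: Ttrans = 1 ms, Tprop = 5 ms
RTT = 2 * Tprop = 2 * 5 = 10 ms
U = Ttrans / (Ttrans + RTT)
U = 1 / (1 + 10)
U = 1 / 11 = 0.090909
U% = 9.09%

9.09


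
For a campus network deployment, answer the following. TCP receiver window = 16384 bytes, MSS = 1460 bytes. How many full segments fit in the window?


Given: RWND = 16384 bytes, MSS = 1460 bytes
Full segments = floor(RWND / MSS)
Full segments = floor(16384 / 1460)
Full segments = floor(11.2219) = 11

11


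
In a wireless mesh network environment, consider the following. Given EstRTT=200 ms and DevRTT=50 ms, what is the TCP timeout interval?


Given: EstRTT = 200 ms, DevRTT = 50 ms
Timeout = EstRTT + 4 * DevRTT
4 * DevRTT = 4 * 50 = 200
Timeout = 200 + 200 = 400 ms

400


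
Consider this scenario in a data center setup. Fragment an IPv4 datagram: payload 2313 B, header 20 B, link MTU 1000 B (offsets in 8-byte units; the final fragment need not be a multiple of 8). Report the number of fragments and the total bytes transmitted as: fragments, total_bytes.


Max data per non-final fragment = floor((MTU - header)/8)*8 = floor((1000 - 20)/8)*8 = floor(980/8)*8 = 976 B
Final fragment needs no 8-byte alignment: it can carry up to MTU - header = 980 B
Non-final fragments needed = ceil((payload - 980) / 976) = ceil(1333/976) = ceil(1.3658) = 2
Number of fragments = 2 + 1 = 3
Fragment sizes (data): 2 * 976 B + 361 B (last, 361 <= 980 OK)
Total bytes sent = payload + n_frags * header = 2313 + 3*20 = 2313 + 60 = 2373 B

3, 2373


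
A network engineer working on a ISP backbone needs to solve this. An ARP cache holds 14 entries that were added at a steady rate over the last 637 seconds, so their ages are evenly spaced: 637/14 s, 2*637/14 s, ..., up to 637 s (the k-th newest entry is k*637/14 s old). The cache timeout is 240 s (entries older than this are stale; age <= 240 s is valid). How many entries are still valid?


Ages are k * 637/14 s for k = 1..14 (spacing = 45.5000 s).
Entry k is valid iff k * 637/14 <= 240 iff k <= 14 * 240 / 637 = 5.2747
n_valid = floor(5.2747) = 5
(n_stale = 14 - 5 = 9)

5


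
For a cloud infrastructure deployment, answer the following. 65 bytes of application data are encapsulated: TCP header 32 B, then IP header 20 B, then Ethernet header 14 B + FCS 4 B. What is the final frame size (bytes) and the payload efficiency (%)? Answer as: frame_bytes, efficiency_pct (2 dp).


TCP segment = 65 + 32 = 97 B
IP packet = 97 + 20 = 117 B
Ethernet frame = 117 + 14 + 4 = 135 B
Efficiency = app / frame = 65 / 135 = 0.481481 = 48.1481% -> 48.15% (2 dp)

135, 48.15


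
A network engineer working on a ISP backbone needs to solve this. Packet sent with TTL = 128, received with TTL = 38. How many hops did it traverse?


Given: initial TTL = 128, received TTL = 38
Hops = initial TTL - received TTL
Hops = 128 - 38 = 90

90


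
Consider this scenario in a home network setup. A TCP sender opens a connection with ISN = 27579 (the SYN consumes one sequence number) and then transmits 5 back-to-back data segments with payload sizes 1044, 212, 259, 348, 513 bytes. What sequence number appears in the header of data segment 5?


The SYN occupies sequence number ISN = 27579, so the first data byte is ISN + 1 = 27580.
SEQ of data segment i = (ISN + 1) + sum of payload sizes of segments 1..i-1.
Segment 1: SEQ = 27580, payload = 1044 bytes
Segment 2: SEQ = 28624, payload = 212 bytes
Segment 3: SEQ = 28836, payload = 259 bytes
Segment 4: SEQ = 29095, payload = 348 bytes
Segment 5: SEQ = 29443, payload = 513 bytes
SEQ of segment 5 = 27580 + 1044 + 212 + 259 + 348 = 29443

29443


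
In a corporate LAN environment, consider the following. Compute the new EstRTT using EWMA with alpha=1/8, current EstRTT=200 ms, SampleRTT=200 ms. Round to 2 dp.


Given: EstRTT = 200 ms, SampleRTT = 200 ms, alpha = 1/8
New EstRTT = (1 - alpha) * EstRTT + alpha * SampleRTT
(7/8) * 200 = 175
(1/8) * 200 = 25
New EstRTT = 175 + 25 = 200 ms -> 200.00 ms (2 dp)

200.00


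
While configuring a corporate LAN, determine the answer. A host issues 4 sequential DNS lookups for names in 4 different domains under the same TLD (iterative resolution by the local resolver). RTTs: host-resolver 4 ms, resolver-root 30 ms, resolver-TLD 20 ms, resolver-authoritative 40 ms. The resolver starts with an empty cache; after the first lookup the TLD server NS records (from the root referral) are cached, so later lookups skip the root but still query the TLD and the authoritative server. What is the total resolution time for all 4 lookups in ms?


Lookup 1 (cold cache): local + root + TLD + auth = 4 + 30 + 20 + 40 = 94 ms
Lookups 2..4 (TLD NS cached -> skip root; new domain -> still ask TLD and auth): local + TLD + auth = 4 + 20 + 40 = 64 ms each
Remaining 3 lookups: 3 * 64 = 192 ms
Total = 94 + 192 = 286 ms

286


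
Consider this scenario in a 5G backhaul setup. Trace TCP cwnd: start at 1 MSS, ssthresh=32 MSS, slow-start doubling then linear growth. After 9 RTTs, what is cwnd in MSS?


RTT 0: cwnd = 1 MSS (initial)
RTT 1: cwnd = 2 MSS (slow start, doubled)
RTT 2: cwnd = 4 MSS (slow start, doubled)
RTT 3: cwnd = 8 MSS (slow start, doubled)
RTT 4: cwnd = 16 MSS (slow start, doubled)
RTT 5: cwnd = 32 MSS (slow start, doubled)
RTT 6: cwnd = 33 MSS (congestion avoidance, +1)
RTT 7: cwnd = 34 MSS (congestion avoidance, +1)
RTT 8: cwnd = 35 MSS (congestion avoidance, +1)
RTT 9: cwnd = 36 MSS (congestion avoidance, +1)

36


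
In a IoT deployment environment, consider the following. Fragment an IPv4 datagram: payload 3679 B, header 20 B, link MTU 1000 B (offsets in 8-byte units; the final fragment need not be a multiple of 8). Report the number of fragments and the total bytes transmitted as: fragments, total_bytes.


Max data per non-final fragment = floor((MTU - header)/8)*8 = floor((1000 - 20)/8)*8 = floor(980/8)*8 = 976 B
Final fragment needs no 8-byte alignment: it can carry up to MTU - header = 980 B
Non-final fragments needed = ceil((payload - 980) / 976) = ceil(2699/976) = ceil(2.7654) = 3
Number of fragments = 3 + 1 = 4
Fragment sizes (data): 3 * 976 B + 751 B (last, 751 <= 980 OK)
Total bytes sent = payload + n_frags * header = 3679 + 4*20 = 3679 + 80 = 3759 B

4, 3759


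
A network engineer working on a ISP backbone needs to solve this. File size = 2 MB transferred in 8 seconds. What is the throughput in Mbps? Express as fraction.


Given: file = 2 MB, time = 8 s
File in Mb = 2 * 8 = 16 Mb
Throughput = 16 / 8 Mbps
Throughput = 2 Mbps

2


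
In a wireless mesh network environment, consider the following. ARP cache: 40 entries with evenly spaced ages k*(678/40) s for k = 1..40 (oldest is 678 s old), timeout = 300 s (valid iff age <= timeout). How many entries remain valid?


Ages are k * 678/40 s for k = 1..40 (spacing = 16.9500 s).
Entry k is valid iff k * 678/40 <= 300 iff k <= 40 * 300 / 678 = 17.6991
n_valid = floor(17.6991) = 17
(n_stale = 40 - 17 = 23)

17


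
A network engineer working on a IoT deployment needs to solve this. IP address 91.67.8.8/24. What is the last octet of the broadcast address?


Given: IP = 91.67.8.8, prefix = /24
Host bits = 32 - 24 = 8
Network last octet = 8 AND mask = 0
Host part size = 2^8 - 1 = 255
Broadcast last octet = 0 OR 255 = 255

255


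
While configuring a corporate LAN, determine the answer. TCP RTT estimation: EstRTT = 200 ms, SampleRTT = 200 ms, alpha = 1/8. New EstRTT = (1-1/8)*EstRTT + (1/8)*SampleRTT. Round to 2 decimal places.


Given: EstRTT = 200 ms, SampleRTT = 200 ms, alpha = 1/8
New EstRTT = (1 - alpha) * EstRTT + alpha * SampleRTT
(7/8) * 200 = 175
(1/8) * 200 = 25
New EstRTT = 175 + 25 = 200 ms -> 200.00 ms (2 dp)

200.00


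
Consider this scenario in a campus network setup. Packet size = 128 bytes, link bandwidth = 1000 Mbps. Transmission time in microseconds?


Given: packet = 128 bytes, bandwidth = 1000 Mbps
Packet in bits = 128 * 8 = 1024 bits
Bandwidth = 1000 * 10^6 = 1000000000 bps
Time = 1024 / 1000000000 seconds
Time in us = 1024 * 10^6 / 1000000000 = 1.024

1.024


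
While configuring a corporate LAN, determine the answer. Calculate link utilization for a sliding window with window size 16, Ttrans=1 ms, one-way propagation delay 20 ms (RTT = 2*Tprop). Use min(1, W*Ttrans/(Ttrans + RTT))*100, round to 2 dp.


Given: W = 16, Ttrans = 1 ms, RTT = 40 ms (= 2 * Tprop, Tprop = 20 ms)
Cycle time = Ttrans + RTT = 1 + 40 = 41 ms (first packet sent until its ACK returns)
W * Ttrans = 16 * 1 = 16 ms of sending per cycle
W * Ttrans / (Ttrans + RTT) = 16 / 41 = 0.390244
U = min(1, 0.390244) = 0.390244
U% = 39.02%

39.02


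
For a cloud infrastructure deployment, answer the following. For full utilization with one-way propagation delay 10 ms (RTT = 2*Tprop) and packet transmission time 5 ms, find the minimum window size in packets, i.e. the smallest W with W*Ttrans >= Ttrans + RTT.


Given: Ttrans = 5 ms, RTT = 20 ms (= 2 * Tprop, Tprop = 10 ms)
Time until first ACK returns = Ttrans + RTT = 5 + 20 = 25 ms
Need W * Ttrans >= Ttrans + RTT  ->  W >= (Ttrans + RTT) / Ttrans
(Ttrans + RTT) / Ttrans = 25 / 5 = 5
W_min = ceil(5) = 5

5


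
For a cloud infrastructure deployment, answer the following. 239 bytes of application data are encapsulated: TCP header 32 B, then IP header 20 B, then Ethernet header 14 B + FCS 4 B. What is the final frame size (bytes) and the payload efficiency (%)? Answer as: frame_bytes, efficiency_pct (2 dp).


TCP segment = 239 + 32 = 271 B
IP packet = 271 + 20 = 291 B
Ethernet frame = 291 + 14 + 4 = 309 B
Efficiency = app / frame = 239 / 309 = 0.773463 = 77.3463% -> 77.35% (2 dp)

309, 77.35


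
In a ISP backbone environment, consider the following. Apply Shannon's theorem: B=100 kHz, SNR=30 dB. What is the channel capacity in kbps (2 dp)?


Given: B = 100 kHz, SNR = 30 dB
SNR linear = 10^(30/10) = 1000
1 + SNR = 1001
log2(1001) = 9.9672262588
C = 100 * 1000 * 9.9672262588 = 996722.6259 bps
C = 996.722626 kbps -> 996.72 kbps (2 dp)

996.72


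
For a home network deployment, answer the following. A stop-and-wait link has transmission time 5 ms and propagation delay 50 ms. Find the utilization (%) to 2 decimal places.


Given: Ttrans = 5 ms, Tprop = 50 ms
RTT = 2 * Tprop = 2 * 50 = 100 ms
U = Ttrans / (Ttrans + RTT)
U = 5 / (5 + 100)
U = 5 / 105 = 0.047619
U% = 4.76%

4.76


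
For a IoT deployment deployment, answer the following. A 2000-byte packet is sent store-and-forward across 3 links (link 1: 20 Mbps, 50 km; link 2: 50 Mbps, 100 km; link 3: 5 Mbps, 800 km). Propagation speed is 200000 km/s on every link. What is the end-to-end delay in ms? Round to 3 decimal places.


Packet = 2000 bytes = 16000 bits. Store-and-forward: sum (t_trans + t_prop) per link.
Link 1: t_trans = 16000/(20*10^6) s = 0.8000 ms; t_prop = 50/200000 s = 0.2500 ms; subtotal = 1.0500 ms
Link 2: t_trans = 16000/(50*10^6) s = 0.3200 ms; t_prop = 100/200000 s = 0.5000 ms; subtotal = 0.8200 ms
Link 3: t_trans = 16000/(5*10^6) s = 3.2000 ms; t_prop = 800/200000 s = 4.0000 ms; subtotal = 7.2000 ms
End-to-end = 1.0500 + 0.8200 + 7.2000 = 9.0700 ms -> 9.070 ms (3 dp)

9.070


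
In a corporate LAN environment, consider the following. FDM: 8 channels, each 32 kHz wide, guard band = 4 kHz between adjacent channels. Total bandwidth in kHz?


Given: 8 channels, 32 kHz each, guard = 4 kHz
Channel bandwidth = 8 * 32 = 256 kHz
Guard bands = 7 gaps * 4 kHz = 28 kHz
Total = 256 + 28 = 284 kHz

284


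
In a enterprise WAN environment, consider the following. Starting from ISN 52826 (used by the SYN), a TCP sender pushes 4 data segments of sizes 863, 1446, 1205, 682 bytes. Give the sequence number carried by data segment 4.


The SYN occupies sequence number ISN = 52826, so the first data byte is ISN + 1 = 52827.
SEQ of data segment i = (ISN + 1) + sum of payload sizes of segments 1..i-1.
Segment 1: SEQ = 52827, payload = 863 bytes
Segment 2: SEQ = 53690, payload = 1446 bytes
Segment 3: SEQ = 55136, payload = 1205 bytes
Segment 4: SEQ = 56341, payload = 682 bytes
SEQ of segment 4 = 52827 + 863 + 1446 + 1205 = 56341

56341


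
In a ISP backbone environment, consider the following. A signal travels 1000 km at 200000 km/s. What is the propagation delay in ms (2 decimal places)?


Given: distance = 1000 km, speed = 200000 km/s
Delay = distance / speed = 1000 / 200000 seconds
Delay in ms = 1000 * 1000 / 200000
Delay = 5.0000 ms
Rounded to 2 dp = 5.00 ms

5.00


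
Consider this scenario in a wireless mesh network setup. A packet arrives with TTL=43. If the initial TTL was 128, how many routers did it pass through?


Given: initial TTL = 128, received TTL = 43
Hops = initial TTL - received TTL
Hops = 128 - 43 = 85

85


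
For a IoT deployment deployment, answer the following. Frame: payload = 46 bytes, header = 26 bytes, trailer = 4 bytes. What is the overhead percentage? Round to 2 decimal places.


Given: payload = 46 B, header = 26 B, trailer = 4 B
Overhead bytes = header + trailer = 26 + 4 = 30
Total frame = payload + overhead = 46 + 30 = 76
Overhead % = 30 / 76 * 100 = 39.4737% -> 39.47% (2 dp)

39.47


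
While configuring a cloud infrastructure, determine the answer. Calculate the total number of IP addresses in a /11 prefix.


Given: CIDR prefix /11
Host bits = 32 - 11 = 21
Total addresses = 2^21 = 2097152

2097152


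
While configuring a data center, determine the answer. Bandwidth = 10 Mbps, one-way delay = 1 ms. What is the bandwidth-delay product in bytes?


Given: bandwidth = 10 Mbps, delay = 1 ms
BDP in bits = 10 * 10^6 * 1 / 1000
BDP in bits = 10000
BDP in bytes = 10000 / 8 = 1250

1250


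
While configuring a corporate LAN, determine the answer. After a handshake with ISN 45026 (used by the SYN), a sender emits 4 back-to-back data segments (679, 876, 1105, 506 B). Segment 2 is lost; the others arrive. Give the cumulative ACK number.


SYN uses sequence number 45026; first data byte = ISN + 1 = 45027.
Segment 1: SEQ = 45027, len = 679 B, covers [45027, 45705]
Segment 2: SEQ = 45706, len = 876 B, covers [45706, 46581] [LOST]
Segment 3: SEQ = 46582, len = 1105 B, covers [46582, 47686]
Segment 4: SEQ = 47687, len = 506 B, covers [47687, 48192]
In-order data received: bytes [45027, 45705] (segments 1..1).
Segment 2 missing -> gap begins at byte 45706; later segments buffered out of order.
Cumulative ACK = next expected in-order byte = 45027 + 679 = 45706

45706


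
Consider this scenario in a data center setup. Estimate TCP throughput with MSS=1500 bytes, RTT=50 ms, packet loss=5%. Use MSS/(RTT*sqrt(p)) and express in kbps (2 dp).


Given: MSS = 1500 bytes, RTT = 50 ms, loss = 5%
RTT in seconds = 50 / 1000 = 0.05
Loss rate = 5% = 0.05
sqrt(loss) = sqrt(0.05) = 0.223606797750
Throughput (bytes/s) = 1500 / (0.05 * 0.223606797750) = 134164.0786
Throughput (kbps) = 134164.0786 * 8 / 1000 = 1073.312629 -> 1073.31 kbps (2 dp)

1073.31


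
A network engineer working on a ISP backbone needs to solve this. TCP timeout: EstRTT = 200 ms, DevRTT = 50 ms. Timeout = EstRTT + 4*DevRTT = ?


Given: EstRTT = 200 ms, DevRTT = 50 ms
Timeout = EstRTT + 4 * DevRTT
4 * DevRTT = 4 * 50 = 200
Timeout = 200 + 200 = 400 ms

400


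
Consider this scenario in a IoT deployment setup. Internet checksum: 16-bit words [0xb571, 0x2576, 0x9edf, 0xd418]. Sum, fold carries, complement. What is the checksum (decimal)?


Given words: [0xb571, 0x2576, 0x9edf, 0xd418]
Step 1: Sum all words
Raw sum = 46449 + 9590 + 40671 + 54296 = 151006
Step 2: Fold carry: (19934 + 2) = 19936
One's complement = ~19936 & 0xFFFF = 45599

45599


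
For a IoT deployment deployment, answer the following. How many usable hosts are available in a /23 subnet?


Given: subnet mask /23
Host bits = 32 - 23 = 9
Total addresses = 2^9 = 512
Usable hosts = 512 - 2 (network + broadcast) = 510

510


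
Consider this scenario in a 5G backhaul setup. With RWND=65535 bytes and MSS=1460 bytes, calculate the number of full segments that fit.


Given: RWND = 65535 bytes, MSS = 1460 bytes
Full segments = floor(RWND / MSS)
Full segments = floor(65535 / 1460)
Full segments = floor(44.887) = 44

44


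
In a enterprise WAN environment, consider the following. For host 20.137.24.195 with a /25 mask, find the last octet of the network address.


Given: IP = 20.137.24.195, prefix = /25
Subnet mask = 255.255.255.128
Last octet of IP: 195
Last octet of mask: 128
Network last octet = 195 AND 128 = 128

128


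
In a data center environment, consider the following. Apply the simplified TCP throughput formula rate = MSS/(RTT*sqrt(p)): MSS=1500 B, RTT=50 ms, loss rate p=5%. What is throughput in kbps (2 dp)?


Given: MSS = 1500 bytes, RTT = 50 ms, loss = 5%
RTT in seconds = 50 / 1000 = 0.05
Loss rate = 5% = 0.05
sqrt(loss) = sqrt(0.05) = 0.223606797750
Throughput (bytes/s) = 1500 / (0.05 * 0.223606797750) = 134164.0786
Throughput (kbps) = 134164.0786 * 8 / 1000 = 1073.312629 -> 1073.31 kbps (2 dp)

1073.31


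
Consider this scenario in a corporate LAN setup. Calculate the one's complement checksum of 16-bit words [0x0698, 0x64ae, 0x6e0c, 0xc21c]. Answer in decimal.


Given words: [0x0698, 0x64ae, 0x6e0c, 0xc21c]
Step 1: Sum all words
Raw sum = 1688 + 25774 + 28172 + 49692 = 105326
Step 2: Fold carry: (39790 + 1) = 39791
One's complement = ~39791 & 0xFFFF = 25744

25744


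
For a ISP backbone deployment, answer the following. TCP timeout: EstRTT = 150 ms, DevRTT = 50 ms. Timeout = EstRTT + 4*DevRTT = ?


Given: EstRTT = 150 ms, DevRTT = 50 ms
Timeout = EstRTT + 4 * DevRTT
4 * DevRTT = 4 * 50 = 200
Timeout = 150 + 200 = 350 ms

350


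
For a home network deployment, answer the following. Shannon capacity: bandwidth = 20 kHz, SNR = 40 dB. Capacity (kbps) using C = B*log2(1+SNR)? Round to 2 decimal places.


Given: B = 20 kHz, SNR = 40 dB
SNR linear = 10^(40/10) = 10000
1 + SNR = 10001
log2(10001) = 13.2878566418
C = 20 * 1000 * 13.2878566418 = 265757.1328 bps
C = 265.757133 kbps -> 265.76 kbps (2 dp)

265.76


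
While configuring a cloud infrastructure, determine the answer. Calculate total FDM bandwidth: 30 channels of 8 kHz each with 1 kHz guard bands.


Given: 30 channels, 8 kHz each, guard = 1 kHz
Channel bandwidth = 30 * 8 = 240 kHz
Guard bands = 29 gaps * 1 kHz = 29 kHz
Total = 240 + 29 = 269 kHz

269


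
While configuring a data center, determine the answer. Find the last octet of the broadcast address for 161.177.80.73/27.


Given: IP = 161.177.80.73, prefix = /27
Host bits = 32 - 27 = 5
Network last octet = 73 AND mask = 64
Host part size = 2^5 - 1 = 31
Broadcast last octet = 64 OR 31 = 95

95


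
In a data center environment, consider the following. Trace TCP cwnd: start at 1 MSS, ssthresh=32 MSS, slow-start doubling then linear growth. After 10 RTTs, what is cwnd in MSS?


RTT 0: cwnd = 1 MSS (initial)
RTT 1: cwnd = 2 MSS (slow start, doubled)
RTT 2: cwnd = 4 MSS (slow start, doubled)
RTT 3: cwnd = 8 MSS (slow start, doubled)
RTT 4: cwnd = 16 MSS (slow start, doubled)
RTT 5: cwnd = 32 MSS (slow start, doubled)
RTT 6: cwnd = 33 MSS (congestion avoidance, +1)
RTT 7: cwnd = 34 MSS (congestion avoidance, +1)
RTT 8: cwnd = 35 MSS (congestion avoidance, +1)
RTT 9: cwnd = 36 MSS (congestion avoidance, +1)
RTT 10: cwnd = 37 MSS (congestion avoidance, +1)

37


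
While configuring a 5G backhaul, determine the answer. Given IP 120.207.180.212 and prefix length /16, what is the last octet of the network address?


Given: IP = 120.207.180.212, prefix = /16
Subnet mask = 255.255.0.0
Last octet of IP: 212
Last octet of mask: 0
Network last octet = 212 AND 0 = 0

0


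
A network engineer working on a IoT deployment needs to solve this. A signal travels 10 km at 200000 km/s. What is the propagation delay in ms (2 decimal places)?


Given: distance = 10 km, speed = 200000 km/s
Delay = distance / speed = 10 / 200000 seconds
Delay in ms = 10 * 1000 / 200000
Delay = 0.0500 ms
Rounded to 2 dp = 0.05 ms

0.05


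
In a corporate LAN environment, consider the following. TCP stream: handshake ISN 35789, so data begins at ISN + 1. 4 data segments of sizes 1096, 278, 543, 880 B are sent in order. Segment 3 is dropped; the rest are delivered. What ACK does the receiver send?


SYN uses sequence number 35789; first data byte = ISN + 1 = 35790.
Segment 1: SEQ = 35790, len = 1096 B, covers [35790, 36885]
Segment 2: SEQ = 36886, len = 278 B, covers [36886, 37163]
Segment 3: SEQ = 37164, len = 543 B, covers [37164, 37706] [LOST]
Segment 4: SEQ = 37707, len = 880 B, covers [37707, 38586]
In-order data received: bytes [35790, 37163] (segments 1..2).
Segment 3 missing -> gap begins at byte 37164; later segments buffered out of order.
Cumulative ACK = next expected in-order byte = 35790 + 1096 + 278 = 37164

37164


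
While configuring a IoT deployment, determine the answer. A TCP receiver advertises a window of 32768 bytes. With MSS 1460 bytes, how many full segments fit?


Given: RWND = 32768 bytes, MSS = 1460 bytes
Full segments = floor(RWND / MSS)
Full segments = floor(32768 / 1460)
Full segments = floor(22.4438) = 22

22


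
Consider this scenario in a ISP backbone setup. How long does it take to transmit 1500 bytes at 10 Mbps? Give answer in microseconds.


Given: packet = 1500 bytes, bandwidth = 10 Mbps
Packet in bits = 1500 * 8 = 12000 bits
Bandwidth = 10 * 10^6 = 10000000 bps
Time = 12000 / 10000000 seconds
Time in us = 12000 * 10^6 / 10000000 = 1200

1200


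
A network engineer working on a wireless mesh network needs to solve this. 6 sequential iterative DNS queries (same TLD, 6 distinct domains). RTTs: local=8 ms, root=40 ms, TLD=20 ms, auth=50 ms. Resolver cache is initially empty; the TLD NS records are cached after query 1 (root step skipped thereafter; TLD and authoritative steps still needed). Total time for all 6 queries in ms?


Lookup 1 (cold cache): local + root + TLD + auth = 8 + 40 + 20 + 50 = 118 ms
Lookups 2..6 (TLD NS cached -> skip root; new domain -> still ask TLD and auth): local + TLD + auth = 8 + 20 + 50 = 78 ms each
Remaining 5 lookups: 5 * 78 = 390 ms
Total = 118 + 390 = 508 ms

508


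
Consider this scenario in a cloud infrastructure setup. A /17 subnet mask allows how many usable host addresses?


Given: subnet mask /17
Host bits = 32 - 17 = 15
Total addresses = 2^15 = 32768
Usable hosts = 32768 - 2 (network + broadcast) = 32766

32766


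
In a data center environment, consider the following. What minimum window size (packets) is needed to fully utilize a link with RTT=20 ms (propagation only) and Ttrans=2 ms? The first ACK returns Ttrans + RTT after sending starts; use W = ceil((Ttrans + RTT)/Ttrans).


Given: Ttrans = 2 ms, RTT = 20 ms (= 2 * Tprop, Tprop = 10 ms)
Time until first ACK returns = Ttrans + RTT = 2 + 20 = 22 ms
Need W * Ttrans >= Ttrans + RTT  ->  W >= (Ttrans + RTT) / Ttrans
(Ttrans + RTT) / Ttrans = 22 / 2 = 11
W_min = ceil(11) = 11

11


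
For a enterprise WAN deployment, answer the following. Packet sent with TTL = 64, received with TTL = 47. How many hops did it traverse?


Given: initial TTL = 64, received TTL = 47
Hops = initial TTL - received TTL
Hops = 64 - 47 = 17

17


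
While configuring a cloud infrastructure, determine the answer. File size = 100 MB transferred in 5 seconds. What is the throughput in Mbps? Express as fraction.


Given: file = 100 MB, time = 5 s
File in Mb = 100 * 8 = 800 Mb
Throughput = 800 / 5 Mbps
Throughput = 160 Mbps

160


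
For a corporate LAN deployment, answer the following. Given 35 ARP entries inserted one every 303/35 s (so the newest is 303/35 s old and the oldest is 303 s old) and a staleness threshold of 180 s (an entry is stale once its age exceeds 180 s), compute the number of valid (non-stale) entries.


Ages are k * 303/35 s for k = 1..35 (spacing = 8.6571 s).
Entry k is valid iff k * 303/35 <= 180 iff k <= 35 * 180 / 303 = 20.7921
n_valid = floor(20.7921) = 20
(n_stale = 35 - 20 = 15)

20


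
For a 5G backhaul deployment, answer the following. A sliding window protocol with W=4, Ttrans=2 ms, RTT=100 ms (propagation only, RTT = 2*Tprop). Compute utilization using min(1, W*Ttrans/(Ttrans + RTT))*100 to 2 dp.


Given: W = 4, Ttrans = 2 ms, RTT = 100 ms (= 2 * Tprop, Tprop = 50 ms)
Cycle time = Ttrans + RTT = 2 + 100 = 102 ms (first packet sent until its ACK returns)
W * Ttrans = 4 * 2 = 8 ms of sending per cycle
W * Ttrans / (Ttrans + RTT) = 8 / 102 = 0.078431
U = min(1, 0.078431) = 0.078431
U% = 7.84%

7.84


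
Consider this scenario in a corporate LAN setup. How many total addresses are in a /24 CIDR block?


Given: CIDR prefix /24
Host bits = 32 - 24 = 8
Total addresses = 2^8 = 256

256


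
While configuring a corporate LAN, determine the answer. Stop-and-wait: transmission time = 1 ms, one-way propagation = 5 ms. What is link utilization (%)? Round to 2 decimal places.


Given: Ttrans = 1 ms, Tprop = 5 ms
RTT = 2 * Tprop = 2 * 5 = 10 ms
U = Ttrans / (Ttrans + RTT)
U = 1 / (1 + 10)
U = 1 / 11 = 0.090909
U% = 9.09%

9.09


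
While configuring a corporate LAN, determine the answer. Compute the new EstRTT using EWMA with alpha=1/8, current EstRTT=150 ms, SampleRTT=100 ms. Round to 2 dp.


Given: EstRTT = 150 ms, SampleRTT = 100 ms, alpha = 1/8
New EstRTT = (1 - alpha) * EstRTT + alpha * SampleRTT
(7/8) * 150 = 131.25
(1/8) * 100 = 12.5
New EstRTT = 131.25 + 12.5 = 143.75 ms -> 143.75 ms (2 dp)

143.75


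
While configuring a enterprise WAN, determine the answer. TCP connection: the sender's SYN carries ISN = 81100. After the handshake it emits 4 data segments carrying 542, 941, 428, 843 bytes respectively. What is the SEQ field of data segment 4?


The SYN occupies sequence number ISN = 81100, so the first data byte is ISN + 1 = 81101.
SEQ of data segment i = (ISN + 1) + sum of payload sizes of segments 1..i-1.
Segment 1: SEQ = 81101, payload = 542 bytes
Segment 2: SEQ = 81643, payload = 941 bytes
Segment 3: SEQ = 82584, payload = 428 bytes
Segment 4: SEQ = 83012, payload = 843 bytes
SEQ of segment 4 = 81101 + 542 + 941 + 428 = 83012

83012


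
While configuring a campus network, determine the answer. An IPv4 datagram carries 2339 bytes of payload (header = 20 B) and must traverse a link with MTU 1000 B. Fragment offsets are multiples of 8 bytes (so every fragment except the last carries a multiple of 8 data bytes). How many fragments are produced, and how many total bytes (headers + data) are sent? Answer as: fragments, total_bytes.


Max data per non-final fragment = floor((MTU - header)/8)*8 = floor((1000 - 20)/8)*8 = floor(980/8)*8 = 976 B
Final fragment needs no 8-byte alignment: it can carry up to MTU - header = 980 B
Non-final fragments needed = ceil((payload - 980) / 976) = ceil(1359/976) = ceil(1.3924) = 2
Number of fragments = 2 + 1 = 3
Fragment sizes (data): 2 * 976 B + 387 B (last, 387 <= 980 OK)
Total bytes sent = payload + n_frags * header = 2339 + 3*20 = 2339 + 60 = 2399 B

3, 2399


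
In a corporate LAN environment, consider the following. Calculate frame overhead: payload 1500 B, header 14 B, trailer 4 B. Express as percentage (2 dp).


Given: payload = 1500 B, header = 14 B, trailer = 4 B
Overhead bytes = header + trailer = 14 + 4 = 18
Total frame = payload + overhead = 1500 + 18 = 1518
Overhead % = 18 / 1518 * 100 = 1.1858% -> 1.19% (2 dp)

1.19


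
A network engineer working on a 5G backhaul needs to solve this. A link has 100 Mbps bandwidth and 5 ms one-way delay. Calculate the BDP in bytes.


Given: bandwidth = 100 Mbps, delay = 5 ms
BDP in bits = 100 * 10^6 * 5 / 1000
BDP in bits = 500000
BDP in bytes = 500000 / 8 = 62500

62500


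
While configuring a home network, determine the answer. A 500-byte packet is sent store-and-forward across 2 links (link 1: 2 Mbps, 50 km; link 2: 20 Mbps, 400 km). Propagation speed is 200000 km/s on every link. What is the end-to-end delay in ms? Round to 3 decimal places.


Packet = 500 bytes = 4000 bits. Store-and-forward: sum (t_trans + t_prop) per link.
Link 1: t_trans = 4000/(2*10^6) s = 2.0000 ms; t_prop = 50/200000 s = 0.2500 ms; subtotal = 2.2500 ms
Link 2: t_trans = 4000/(20*10^6) s = 0.2000 ms; t_prop = 400/200000 s = 2.0000 ms; subtotal = 2.2000 ms
End-to-end = 2.2500 + 2.2000 = 4.4500 ms -> 4.450 ms (3 dp)

4.450


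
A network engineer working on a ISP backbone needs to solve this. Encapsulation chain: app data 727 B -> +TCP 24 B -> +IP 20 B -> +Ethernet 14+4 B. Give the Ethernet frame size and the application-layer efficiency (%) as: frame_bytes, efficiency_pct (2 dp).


TCP segment = 727 + 24 = 751 B
IP packet = 751 + 20 = 771 B
Ethernet frame = 771 + 14 + 4 = 789 B
Efficiency = app / frame = 727 / 789 = 0.921420 = 92.1420% -> 92.14% (2 dp)

789, 92.14


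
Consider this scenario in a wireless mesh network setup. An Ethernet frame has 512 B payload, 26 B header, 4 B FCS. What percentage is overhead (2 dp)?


Given: payload = 512 B, header = 26 B, trailer = 4 B
Overhead bytes = header + trailer = 26 + 4 = 30
Total frame = payload + overhead = 512 + 30 = 542
Overhead % = 30 / 542 * 100 = 5.5351% -> 5.54% (2 dp)

5.54


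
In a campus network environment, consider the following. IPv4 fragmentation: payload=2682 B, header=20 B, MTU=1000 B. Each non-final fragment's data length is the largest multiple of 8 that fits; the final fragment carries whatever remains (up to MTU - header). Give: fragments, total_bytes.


Max data per non-final fragment = floor((MTU - header)/8)*8 = floor((1000 - 20)/8)*8 = floor(980/8)*8 = 976 B
Final fragment needs no 8-byte alignment: it can carry up to MTU - header = 980 B
Non-final fragments needed = ceil((payload - 980) / 976) = ceil(1702/976) = ceil(1.7439) = 2
Number of fragments = 2 + 1 = 3
Fragment sizes (data): 2 * 976 B + 730 B (last, 730 <= 980 OK)
Total bytes sent = payload + n_frags * header = 2682 + 3*20 = 2682 + 60 = 2742 B

3, 2742


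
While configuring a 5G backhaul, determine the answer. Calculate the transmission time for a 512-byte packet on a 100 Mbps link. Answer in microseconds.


Given: packet = 512 bytes, bandwidth = 100 Mbps
Packet in bits = 512 * 8 = 4096 bits
Bandwidth = 100 * 10^6 = 100000000 bps
Time = 4096 / 100000000 seconds
Time in us = 4096 * 10^6 / 100000000 = 40.96

40.96


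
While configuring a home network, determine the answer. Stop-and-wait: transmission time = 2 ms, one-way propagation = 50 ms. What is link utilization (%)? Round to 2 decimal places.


Given: Ttrans = 2 ms, Tprop = 50 ms
RTT = 2 * Tprop = 2 * 50 = 100 ms
U = Ttrans / (Ttrans + RTT)
U = 2 / (2 + 100)
U = 2 / 102 = 0.019608
U% = 1.96%

1.96


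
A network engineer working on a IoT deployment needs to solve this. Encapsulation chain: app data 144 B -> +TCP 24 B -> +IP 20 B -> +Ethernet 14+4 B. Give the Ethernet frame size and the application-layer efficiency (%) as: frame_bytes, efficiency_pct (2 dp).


TCP segment = 144 + 24 = 168 B
IP packet = 168 + 20 = 188 B
Ethernet frame = 188 + 14 + 4 = 206 B
Efficiency = app / frame = 144 / 206 = 0.699029 = 69.9029% -> 69.90% (2 dp)

206, 69.90


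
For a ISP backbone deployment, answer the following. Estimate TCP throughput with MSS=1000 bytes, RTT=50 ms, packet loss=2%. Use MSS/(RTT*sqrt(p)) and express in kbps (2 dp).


Given: MSS = 1000 bytes, RTT = 50 ms, loss = 2%
RTT in seconds = 50 / 1000 = 0.05
Loss rate = 2% = 0.02
sqrt(loss) = sqrt(0.02) = 0.141421356237
Throughput (bytes/s) = 1000 / (0.05 * 0.141421356237) = 141421.3562
Throughput (kbps) = 141421.3562 * 8 / 1000 = 1131.370850 -> 1131.37 kbps (2 dp)

1131.37


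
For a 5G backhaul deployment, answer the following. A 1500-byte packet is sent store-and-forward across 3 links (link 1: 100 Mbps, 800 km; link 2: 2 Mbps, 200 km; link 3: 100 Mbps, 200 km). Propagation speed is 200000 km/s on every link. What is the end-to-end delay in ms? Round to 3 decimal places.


Packet = 1500 bytes = 12000 bits. Store-and-forward: sum (t_trans + t_prop) per link.
Link 1: t_trans = 12000/(100*10^6) s = 0.1200 ms; t_prop = 800/200000 s = 4.0000 ms; subtotal = 4.1200 ms
Link 2: t_trans = 12000/(2*10^6) s = 6.0000 ms; t_prop = 200/200000 s = 1.0000 ms; subtotal = 7.0000 ms
Link 3: t_trans = 12000/(100*10^6) s = 0.1200 ms; t_prop = 200/200000 s = 1.0000 ms; subtotal = 1.1200 ms
End-to-end = 4.1200 + 7.0000 + 1.1200 = 12.2400 ms -> 12.240 ms (3 dp)

12.240


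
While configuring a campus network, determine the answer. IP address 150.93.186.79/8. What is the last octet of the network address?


Given: IP = 150.93.186.79, prefix = /8
Subnet mask = 255.0.0.0
Last octet of IP: 79
Last octet of mask: 0
Network last octet = 79 AND 0 = 0

0


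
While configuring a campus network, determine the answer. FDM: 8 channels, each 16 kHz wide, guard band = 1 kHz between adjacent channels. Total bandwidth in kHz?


Given: 8 channels, 16 kHz each, guard = 1 kHz
Channel bandwidth = 8 * 16 = 128 kHz
Guard bands = 7 gaps * 1 kHz = 7 kHz
Total = 128 + 7 = 135 kHz

135


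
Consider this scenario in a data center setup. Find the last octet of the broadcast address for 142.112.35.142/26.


Given: IP = 142.112.35.142, prefix = /26
Host bits = 32 - 26 = 6
Network last octet = 142 AND mask = 128
Host part size = 2^6 - 1 = 63
Broadcast last octet = 128 OR 63 = 191

191


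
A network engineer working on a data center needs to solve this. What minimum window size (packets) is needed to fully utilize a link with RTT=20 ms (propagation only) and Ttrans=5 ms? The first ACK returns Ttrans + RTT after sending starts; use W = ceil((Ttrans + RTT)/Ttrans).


Given: Ttrans = 5 ms, RTT = 20 ms (= 2 * Tprop, Tprop = 10 ms)
Time until first ACK returns = Ttrans + RTT = 5 + 20 = 25 ms
Need W * Ttrans >= Ttrans + RTT  ->  W >= (Ttrans + RTT) / Ttrans
(Ttrans + RTT) / Ttrans = 25 / 5 = 5
W_min = ceil(5) = 5

5


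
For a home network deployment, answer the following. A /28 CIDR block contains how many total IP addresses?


Given: CIDR prefix /28
Host bits = 32 - 28 = 4
Total addresses = 2^4 = 16

16


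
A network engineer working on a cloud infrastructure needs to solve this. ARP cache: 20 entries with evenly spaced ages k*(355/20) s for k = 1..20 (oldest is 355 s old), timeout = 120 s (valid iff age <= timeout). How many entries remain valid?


Ages are k * 355/20 s for k = 1..20 (spacing = 17.7500 s).
Entry k is valid iff k * 355/20 <= 120 iff k <= 20 * 120 / 355 = 6.7606
n_valid = floor(6.7606) = 6
(n_stale = 20 - 6 = 14)

6


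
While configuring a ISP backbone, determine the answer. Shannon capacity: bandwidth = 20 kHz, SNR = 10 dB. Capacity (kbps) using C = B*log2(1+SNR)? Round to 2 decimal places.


Given: B = 20 kHz, SNR = 10 dB
SNR linear = 10^(10/10) = 10
1 + SNR = 11
log2(11) = 3.4594316186
C = 20 * 1000 * 3.4594316186 = 69188.6324 bps
C = 69.188632 kbps -> 69.19 kbps (2 dp)

69.19


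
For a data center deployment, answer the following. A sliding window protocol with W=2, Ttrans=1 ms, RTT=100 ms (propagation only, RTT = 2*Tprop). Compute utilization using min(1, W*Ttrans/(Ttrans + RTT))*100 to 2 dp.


Given: W = 2, Ttrans = 1 ms, RTT = 100 ms (= 2 * Tprop, Tprop = 50 ms)
Cycle time = Ttrans + RTT = 1 + 100 = 101 ms (first packet sent until its ACK returns)
W * Ttrans = 2 * 1 = 2 ms of sending per cycle
W * Ttrans / (Ttrans + RTT) = 2 / 101 = 0.019802
U = min(1, 0.019802) = 0.019802
U% = 1.98%

1.98


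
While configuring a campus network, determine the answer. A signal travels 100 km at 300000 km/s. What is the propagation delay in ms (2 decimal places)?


Given: distance = 100 km, speed = 300000 km/s
Delay = distance / speed = 100 / 300000 seconds
Delay in ms = 100 * 1000 / 300000
Delay = 0.3333 ms
Rounded to 2 dp = 0.33 ms

0.33


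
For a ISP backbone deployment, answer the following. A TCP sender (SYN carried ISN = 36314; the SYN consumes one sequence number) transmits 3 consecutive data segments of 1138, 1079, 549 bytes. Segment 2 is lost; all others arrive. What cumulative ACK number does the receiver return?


SYN uses sequence number 36314; first data byte = ISN + 1 = 36315.
Segment 1: SEQ = 36315, len = 1138 B, covers [36315, 37452]
Segment 2: SEQ = 37453, len = 1079 B, covers [37453, 38531] [LOST]
Segment 3: SEQ = 38532, len = 549 B, covers [38532, 39080]
In-order data received: bytes [36315, 37452] (segments 1..1).
Segment 2 missing -> gap begins at byte 37453; later segments buffered out of order.
Cumulative ACK = next expected in-order byte = 36315 + 1138 = 37453

37453


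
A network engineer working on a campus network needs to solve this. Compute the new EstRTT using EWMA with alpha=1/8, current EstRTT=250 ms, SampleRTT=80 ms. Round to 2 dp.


Given: EstRTT = 250 ms, SampleRTT = 80 ms, alpha = 1/8
New EstRTT = (1 - alpha) * EstRTT + alpha * SampleRTT
(7/8) * 250 = 218.75
(1/8) * 80 = 10
New EstRTT = 218.75 + 10 = 228.75 ms -> 228.75 ms (2 dp)

228.75


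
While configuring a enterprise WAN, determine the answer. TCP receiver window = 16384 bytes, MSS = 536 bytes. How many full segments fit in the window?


Given: RWND = 16384 bytes, MSS = 536 bytes
Full segments = floor(RWND / MSS)
Full segments = floor(16384 / 536)
Full segments = floor(30.5672) = 30

30


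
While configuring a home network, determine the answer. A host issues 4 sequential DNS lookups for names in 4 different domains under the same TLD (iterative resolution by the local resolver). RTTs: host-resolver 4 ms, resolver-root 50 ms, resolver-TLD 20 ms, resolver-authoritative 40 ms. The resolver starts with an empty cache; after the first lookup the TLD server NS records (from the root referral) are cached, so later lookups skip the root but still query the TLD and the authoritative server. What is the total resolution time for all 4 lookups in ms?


Lookup 1 (cold cache): local + root + TLD + auth = 4 + 50 + 20 + 40 = 114 ms
Lookups 2..4 (TLD NS cached -> skip root; new domain -> still ask TLD and auth): local + TLD + auth = 4 + 20 + 40 = 64 ms each
Remaining 3 lookups: 3 * 64 = 192 ms
Total = 114 + 192 = 306 ms

306


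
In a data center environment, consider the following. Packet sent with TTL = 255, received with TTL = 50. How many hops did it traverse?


Given: initial TTL = 255, received TTL = 50
Hops = initial TTL - received TTL
Hops = 255 - 50 = 205

205


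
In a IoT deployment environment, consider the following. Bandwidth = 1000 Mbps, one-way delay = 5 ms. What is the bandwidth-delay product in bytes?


Given: bandwidth = 1000 Mbps, delay = 5 ms
BDP in bits = 1000 * 10^6 * 5 / 1000
BDP in bits = 5000000
BDP in bytes = 5000000 / 8 = 625000

625000


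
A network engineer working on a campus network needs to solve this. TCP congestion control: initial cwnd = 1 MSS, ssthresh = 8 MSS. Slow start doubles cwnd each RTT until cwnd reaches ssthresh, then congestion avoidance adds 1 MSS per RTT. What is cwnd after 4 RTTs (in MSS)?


RTT 0: cwnd = 1 MSS (initial)
RTT 1: cwnd = 2 MSS (slow start, doubled)
RTT 2: cwnd = 4 MSS (slow start, doubled)
RTT 3: cwnd = 8 MSS (slow start, doubled)
RTT 4: cwnd = 9 MSS (congestion avoidance, +1)

9


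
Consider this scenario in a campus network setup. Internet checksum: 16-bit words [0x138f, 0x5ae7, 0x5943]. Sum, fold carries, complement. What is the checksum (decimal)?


Given words: [0x138f, 0x5ae7, 0x5943]
Step 1: Sum all words
Raw sum = 5007 + 23271 + 22851 = 51129
One's complement = ~51129 & 0xFFFF = 14406

14406


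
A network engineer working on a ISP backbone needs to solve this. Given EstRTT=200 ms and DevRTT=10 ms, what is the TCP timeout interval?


Given: EstRTT = 200 ms, DevRTT = 10 ms
Timeout = EstRTT + 4 * DevRTT
4 * DevRTT = 4 * 10 = 40
Timeout = 200 + 40 = 240 ms

240


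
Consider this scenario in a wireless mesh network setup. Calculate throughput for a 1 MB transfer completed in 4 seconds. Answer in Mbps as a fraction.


Given: file = 1 MB, time = 4 s
File in Mb = 1 * 8 = 8 Mb
Throughput = 8 / 4 Mbps
Throughput = 2 Mbps

2
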